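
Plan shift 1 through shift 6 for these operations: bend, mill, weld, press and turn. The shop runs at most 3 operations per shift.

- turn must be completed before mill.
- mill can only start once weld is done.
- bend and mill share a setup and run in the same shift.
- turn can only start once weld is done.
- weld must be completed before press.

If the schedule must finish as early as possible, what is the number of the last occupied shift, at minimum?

3

The precedence chain requires at least 3 distinct shifts.
With at most 3 per shift and 5 operations, at least 2 shifts are needed.
3 works (last occupied shift: shift 3): for example mill in shift 3, bend in shift 3, press in shift 2, weld in shift 1, turn in shift 2.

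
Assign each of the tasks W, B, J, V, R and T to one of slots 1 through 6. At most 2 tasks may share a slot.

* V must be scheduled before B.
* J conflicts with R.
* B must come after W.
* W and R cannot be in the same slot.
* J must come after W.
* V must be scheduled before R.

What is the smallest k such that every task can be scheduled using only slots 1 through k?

The precedence chain requires at least 2 distinct slots.
With at most 2 per slot and 6 tasks, at least 3 slots are needed.
3 works (last occupied slot: 3): for example J in 2, R in 3, T in 3, W in 1, B in 2, V in 1.

3 slots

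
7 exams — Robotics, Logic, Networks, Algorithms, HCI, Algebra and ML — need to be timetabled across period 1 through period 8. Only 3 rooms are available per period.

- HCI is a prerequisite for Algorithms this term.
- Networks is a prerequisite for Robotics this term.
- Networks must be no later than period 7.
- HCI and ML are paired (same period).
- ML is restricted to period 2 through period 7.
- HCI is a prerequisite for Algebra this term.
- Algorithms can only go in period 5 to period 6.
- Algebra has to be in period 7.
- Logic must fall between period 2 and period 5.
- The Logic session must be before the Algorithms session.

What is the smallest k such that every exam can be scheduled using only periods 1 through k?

The precedence chain requires at least 2 distinct periods.
With at most 3 per period and 7 exams, at least 3 periods are needed.
Algebra can't be placed before period 7, so the schedule must run through at least period 7.
7 works (last occupied period: period 7): for example Robotics=period 3, Logic=period 2, Algorithms=period 5, HCI=period 2, Algebra=period 7, ML=period 2, Networks=period 1.

7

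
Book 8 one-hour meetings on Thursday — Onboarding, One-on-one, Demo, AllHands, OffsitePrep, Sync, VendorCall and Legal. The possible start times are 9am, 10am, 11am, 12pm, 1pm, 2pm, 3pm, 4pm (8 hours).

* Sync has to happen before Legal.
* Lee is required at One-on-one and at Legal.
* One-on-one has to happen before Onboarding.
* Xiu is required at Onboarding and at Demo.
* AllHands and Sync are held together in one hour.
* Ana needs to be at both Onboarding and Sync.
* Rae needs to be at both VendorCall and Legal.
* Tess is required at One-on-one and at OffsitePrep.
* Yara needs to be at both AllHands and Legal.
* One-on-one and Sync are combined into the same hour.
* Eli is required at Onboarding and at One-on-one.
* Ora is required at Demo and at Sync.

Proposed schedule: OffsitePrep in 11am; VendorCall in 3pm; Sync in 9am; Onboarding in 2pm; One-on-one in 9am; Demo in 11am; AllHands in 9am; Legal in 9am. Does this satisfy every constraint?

No. Yara needs to be at both AllHands and Legal is not satisfied.

Yara needs to be at both AllHands and Legal — violated.
One-on-one has to happen before Onboarding — holds.
Lee is required at One-on-one and at Legal — violated.
Sync has to happen before Legal — violated.
Eli is required at Onboarding and at One-on-one — holds.
AllHands and Sync are held together in one hour — holds.
Ora is required at Demo and at Sync — holds.
One-on-one and Sync are combined into the same hour — holds.
Rae needs to be at both VendorCall and Legal — holds.
Xiu is required at Onboarding and at Demo — holds.
Ana needs to be at both Onboarding and Sync — holds.
Tess is required at One-on-one and at OffsitePrep — holds.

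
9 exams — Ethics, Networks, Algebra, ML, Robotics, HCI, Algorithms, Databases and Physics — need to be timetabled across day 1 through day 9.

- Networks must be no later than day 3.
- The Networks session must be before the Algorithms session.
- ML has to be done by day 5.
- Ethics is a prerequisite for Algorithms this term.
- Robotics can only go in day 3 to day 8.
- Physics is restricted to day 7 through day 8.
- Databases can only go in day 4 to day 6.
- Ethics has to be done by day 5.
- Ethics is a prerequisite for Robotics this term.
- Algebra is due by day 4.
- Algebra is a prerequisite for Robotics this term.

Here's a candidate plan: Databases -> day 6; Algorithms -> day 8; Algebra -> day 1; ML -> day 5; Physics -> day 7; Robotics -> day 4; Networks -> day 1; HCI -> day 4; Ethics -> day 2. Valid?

Networks must be no later than day 3 — holds.
The Networks session must be before the Algorithms session — holds.
Physics is restricted to day 7 through day 8 — holds.
Ethics has to be done by day 5 — holds.
Databases can only go in day 4 to day 6 — holds.
Algebra is a prerequisite for Robotics this term — holds.
Ethics is a prerequisite for Algorithms this term — holds.
Ethics is a prerequisite for Robotics this term — holds.
ML has to be done by day 5 — holds.
Algebra is due by day 4 — holds.
Robotics can only go in day 3 to day 8 — holds.

Valid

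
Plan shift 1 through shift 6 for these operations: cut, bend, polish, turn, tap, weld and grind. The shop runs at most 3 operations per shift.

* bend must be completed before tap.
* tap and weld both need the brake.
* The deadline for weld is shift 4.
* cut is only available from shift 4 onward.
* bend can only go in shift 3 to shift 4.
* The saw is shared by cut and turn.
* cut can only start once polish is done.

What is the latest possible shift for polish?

shift 5

Downstream work caps polish at shift 5.
polish at shift 5 is achievable: turn in shift 1, polish in shift 5, bend in shift 3, cut in shift 6, grind in shift 1, weld in shift 1, tap in shift 4.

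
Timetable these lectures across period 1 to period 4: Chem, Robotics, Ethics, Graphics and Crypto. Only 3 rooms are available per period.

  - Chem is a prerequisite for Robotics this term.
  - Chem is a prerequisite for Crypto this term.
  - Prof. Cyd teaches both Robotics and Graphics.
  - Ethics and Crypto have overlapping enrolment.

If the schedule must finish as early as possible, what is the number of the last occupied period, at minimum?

The precedence chain requires at least 2 distinct periods.
With at most 3 per period and 5 lectures, at least 2 periods are needed.
2 works (last occupied period: period 2): for example Ethics -> period 1, Chem -> period 1, Robotics -> period 2, Graphics -> period 1, Crypto -> period 2.

2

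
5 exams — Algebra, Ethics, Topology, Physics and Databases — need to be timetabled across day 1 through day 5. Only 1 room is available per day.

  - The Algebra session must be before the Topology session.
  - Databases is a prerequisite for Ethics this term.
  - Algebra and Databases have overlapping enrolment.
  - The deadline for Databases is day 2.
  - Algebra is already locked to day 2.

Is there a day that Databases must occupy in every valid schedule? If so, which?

day 1

Databases's window is day 1–day 2.
Algebra is fixed at day 2, and Databases can't share a day with Algebra.
So Databases must be day 1.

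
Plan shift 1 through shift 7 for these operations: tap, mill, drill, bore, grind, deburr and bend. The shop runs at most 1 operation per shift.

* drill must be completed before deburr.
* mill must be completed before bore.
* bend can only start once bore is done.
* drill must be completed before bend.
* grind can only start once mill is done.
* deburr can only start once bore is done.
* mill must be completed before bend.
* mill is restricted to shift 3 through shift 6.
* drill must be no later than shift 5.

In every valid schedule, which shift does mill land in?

shift 3

Mill is available from shift 3; mill's own window allows nothing later than shift 6; downstream work caps mill at shift 5.
So mill is pinned to shift 3.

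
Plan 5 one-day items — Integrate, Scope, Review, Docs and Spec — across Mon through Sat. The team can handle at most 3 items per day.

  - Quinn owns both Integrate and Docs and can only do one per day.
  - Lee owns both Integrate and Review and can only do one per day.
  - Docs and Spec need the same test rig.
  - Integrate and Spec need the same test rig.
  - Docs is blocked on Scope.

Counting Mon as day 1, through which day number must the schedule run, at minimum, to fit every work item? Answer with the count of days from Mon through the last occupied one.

3 days

The precedence chain requires at least 2 distinct days.
With at most 3 per day and 5 work items, at least 2 days are needed.
Could 2 days be enough, i.e. nothing placed later than Tue? No: Docs must come after Scope (at Mon or later) → {Tue}; Spec can't share with Docs (Tue) → {Mon}; Integrate can't share with Docs (Tue) → {Mon}; Spec can't share with Integrate (Mon) → nothing is left.
So 2 days is not enough.
3 works (last occupied day: Wed): for example Review -> Tue; Integrate -> Mon; Docs -> Tue; Spec -> Wed; Scope -> Mon.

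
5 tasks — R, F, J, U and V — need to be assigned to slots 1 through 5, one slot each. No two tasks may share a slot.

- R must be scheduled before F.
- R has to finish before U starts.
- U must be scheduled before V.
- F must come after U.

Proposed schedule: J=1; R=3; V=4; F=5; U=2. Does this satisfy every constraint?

No — it violates: R has to finish before U starts

R must be scheduled before F — holds.
No two tasks may share a slot — holds.
R has to finish before U starts — violated.
U must be scheduled before V — holds.
F must come after U — holds.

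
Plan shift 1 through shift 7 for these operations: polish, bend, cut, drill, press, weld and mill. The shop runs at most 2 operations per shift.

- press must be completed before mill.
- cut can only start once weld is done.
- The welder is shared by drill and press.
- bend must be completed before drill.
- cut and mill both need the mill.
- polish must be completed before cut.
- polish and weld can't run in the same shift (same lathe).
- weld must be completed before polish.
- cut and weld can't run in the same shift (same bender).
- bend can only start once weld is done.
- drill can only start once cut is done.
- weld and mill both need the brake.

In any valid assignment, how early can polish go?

Precedence pushes polish to at least shift 2; downstream work caps polish at shift 5.
polish at shift 2 is achievable: drill in shift 4, press in shift 1, bend in shift 2, cut in shift 3, weld in shift 1, polish in shift 2, mill in shift 4.

shift 2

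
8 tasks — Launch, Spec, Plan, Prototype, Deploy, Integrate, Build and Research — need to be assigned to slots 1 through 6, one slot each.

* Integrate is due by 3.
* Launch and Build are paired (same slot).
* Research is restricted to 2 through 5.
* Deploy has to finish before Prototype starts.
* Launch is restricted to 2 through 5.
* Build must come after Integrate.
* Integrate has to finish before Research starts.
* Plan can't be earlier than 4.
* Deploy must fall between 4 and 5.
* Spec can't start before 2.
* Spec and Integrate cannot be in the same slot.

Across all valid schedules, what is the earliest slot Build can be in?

Precedence pushes Build to at least 2; Build must be in the same slot as Launch, which can't be after 5, so Build is at most 5.
Build at 2 is achievable: Deploy in 4, Plan in 4, Build in 2, Integrate in 1, Launch in 2, Prototype in 5, Spec in 2, Research in 2.

2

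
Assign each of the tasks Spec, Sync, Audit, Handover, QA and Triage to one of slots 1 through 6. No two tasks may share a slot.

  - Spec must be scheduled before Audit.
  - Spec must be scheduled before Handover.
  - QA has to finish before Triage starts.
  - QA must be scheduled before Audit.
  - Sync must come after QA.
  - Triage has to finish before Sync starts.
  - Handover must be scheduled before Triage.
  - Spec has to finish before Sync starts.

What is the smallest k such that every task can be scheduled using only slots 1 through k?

The precedence chain requires at least 4 distinct slots.
With at most 1 per slot and 6 tasks, at least 6 slots are needed.
6 works (last occupied slot: 6): for example Audit=6, Sync=5, QA=2, Handover=3, Triage=4, Spec=1.

6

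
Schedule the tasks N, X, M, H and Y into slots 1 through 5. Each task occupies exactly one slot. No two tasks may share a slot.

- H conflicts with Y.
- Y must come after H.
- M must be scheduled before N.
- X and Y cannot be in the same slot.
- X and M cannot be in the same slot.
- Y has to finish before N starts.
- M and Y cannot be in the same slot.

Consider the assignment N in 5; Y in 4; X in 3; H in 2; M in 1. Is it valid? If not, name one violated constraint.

H conflicts with Y — holds.
Y must come after H — holds.
X and Y cannot be in the same slot — holds.
Y has to finish before N starts — holds.
M and Y cannot be in the same slot — holds.
M must be scheduled before N — holds.
X and M cannot be in the same slot — holds.
No two tasks may share a slot — holds.

Yes, all constraints hold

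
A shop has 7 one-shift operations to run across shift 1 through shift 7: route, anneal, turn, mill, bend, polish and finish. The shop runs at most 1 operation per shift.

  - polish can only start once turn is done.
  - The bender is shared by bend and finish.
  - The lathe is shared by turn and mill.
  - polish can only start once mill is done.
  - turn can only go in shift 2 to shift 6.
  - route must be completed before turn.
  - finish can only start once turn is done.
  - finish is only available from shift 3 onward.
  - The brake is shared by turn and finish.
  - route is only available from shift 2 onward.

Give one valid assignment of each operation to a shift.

mill -> shift 1, bend -> shift 7, polish -> shift 5, finish -> shift 4, turn -> shift 3, anneal -> shift 6, route -> shift 2

Checking: turn(shift 3) before finish(shift 4); turn(shift 3) before polish(shift 5); mill(shift 1) before polish(shift 5); route(shift 2) before turn(shift 3); bend(shift 7) != finish(shift 4); turn(shift 3) != finish(shift 4); turn(shift 3) != mill(shift 1); route=shift 2 in [shift 2,shift 7]; finish=shift 4 in [shift 3,shift 7]; turn=shift 3 in [shift 2,shift 6]; max 1 per shift (cap 1).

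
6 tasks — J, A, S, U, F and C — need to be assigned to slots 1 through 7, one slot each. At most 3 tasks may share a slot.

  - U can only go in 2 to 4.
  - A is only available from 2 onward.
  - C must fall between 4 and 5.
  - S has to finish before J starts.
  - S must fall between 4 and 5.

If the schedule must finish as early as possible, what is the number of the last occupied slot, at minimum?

slot 5

The precedence chain requires at least 2 distinct slots.
With at most 3 per slot and 6 tasks, at least 2 slots are needed.
Propagating the time windows through the other constraints, J can't land before 5, so the schedule must run through at least slot 5.
5 works (last occupied slot: 5): for example S=4, F=1, A=2, U=2, J=5, C=4.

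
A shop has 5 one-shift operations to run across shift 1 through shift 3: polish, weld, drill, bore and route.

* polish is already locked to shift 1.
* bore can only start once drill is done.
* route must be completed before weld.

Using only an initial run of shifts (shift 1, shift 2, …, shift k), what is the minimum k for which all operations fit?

The precedence chain requires at least 2 distinct shifts.
2 works (last occupied shift: shift 2): for example bore=shift 2, polish=shift 1, route=shift 1, drill=shift 1, weld=shift 2.

2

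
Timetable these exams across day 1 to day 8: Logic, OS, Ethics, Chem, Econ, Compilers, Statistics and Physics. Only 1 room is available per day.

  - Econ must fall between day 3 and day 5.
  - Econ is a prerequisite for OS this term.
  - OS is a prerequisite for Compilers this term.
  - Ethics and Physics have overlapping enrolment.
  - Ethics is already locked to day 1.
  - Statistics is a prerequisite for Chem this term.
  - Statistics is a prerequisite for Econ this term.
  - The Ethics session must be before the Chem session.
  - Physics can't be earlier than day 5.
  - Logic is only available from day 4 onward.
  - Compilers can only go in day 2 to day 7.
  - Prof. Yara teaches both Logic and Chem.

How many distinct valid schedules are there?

Splitting on Logic: it can be day 4 (7), day 5 (6), day 6 (6), day 7 (6), day 8 (12). Listing each branch's schedules as (OS, Ethics, Chem, Econ, Compilers, Statistics, Physics) by day number:
Logic=day 4: (5,1,6,3,7,2,8) (5,1,7,3,6,2,8) (5,1,8,3,6,2,7) (5,1,8,3,7,2,6) (6,1,3,5,7,2,8) (6,1,5,3,7,2,8) (6,1,8,3,7,2,5) — 7.
Logic=day 5: (4,1,6,3,7,2,8) (4,1,7,3,6,2,8) (4,1,8,3,6,2,7) (4,1,8,3,7,2,6) (6,1,3,4,7,2,8) (6,1,4,3,7,2,8) — 6.
Logic=day 6: (4,1,5,3,7,2,8) (4,1,7,3,5,2,8) (4,1,8,3,5,2,7) (4,1,8,3,7,2,5) (5,1,3,4,7,2,8) (5,1,4,3,7,2,8) — 6.
Logic=day 7: (4,1,5,3,6,2,8) (4,1,6,3,5,2,8) (4,1,8,3,5,2,6) (4,1,8,3,6,2,5) (5,1,3,4,6,2,8) (5,1,4,3,6,2,8) — 6.
Logic=day 8: (4,1,5,3,6,2,7) (4,1,5,3,7,2,6) (4,1,6,3,5,2,7) (4,1,6,3,7,2,5) (4,1,7,3,5,2,6) (4,1,7,3,6,2,5) (5,1,3,4,6,2,7) (5,1,3,4,7,2,6) (5,1,4,3,6,2,7) (5,1,4,3,7,2,6) (6,1,3,4,7,2,5) (6,1,4,3,7,2,5) — 12.
Summing: 7 + 6 + 6 + 6 + 12 = 37.

37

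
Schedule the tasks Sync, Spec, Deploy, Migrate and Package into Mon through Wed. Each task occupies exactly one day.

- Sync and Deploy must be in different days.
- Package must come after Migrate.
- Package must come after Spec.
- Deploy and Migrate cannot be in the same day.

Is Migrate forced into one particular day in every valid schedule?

Migrate can be Mon (e.g. Sync in Mon; Package in Tue; Spec in Mon; Deploy in Tue; Migrate in Mon) or Tue (e.g. Package=Wed, Deploy=Wed, Migrate=Tue, Spec=Mon, Sync=Mon).

No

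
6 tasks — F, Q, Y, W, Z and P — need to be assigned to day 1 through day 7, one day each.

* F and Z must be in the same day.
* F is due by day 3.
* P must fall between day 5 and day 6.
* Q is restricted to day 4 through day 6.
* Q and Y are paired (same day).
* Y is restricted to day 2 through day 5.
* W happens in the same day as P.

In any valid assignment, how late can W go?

W must be in the same day as P, which can't be before day 5, so W is at least day 5; W must be in the same day as P, which can't be after day 6, so W is at most day 6.
W at day 6 is achievable: Y in day 4; Q in day 4; F in day 1; P in day 6; Z in day 1; W in day 6.

day 6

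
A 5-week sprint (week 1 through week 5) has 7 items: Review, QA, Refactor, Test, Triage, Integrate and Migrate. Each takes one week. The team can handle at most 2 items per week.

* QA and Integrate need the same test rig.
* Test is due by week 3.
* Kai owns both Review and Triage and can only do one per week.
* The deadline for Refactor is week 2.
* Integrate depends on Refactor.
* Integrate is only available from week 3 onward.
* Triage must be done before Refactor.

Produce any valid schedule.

Test -> week 1; Refactor -> week 2; Migrate -> week 3; Review -> week 2; Integrate -> week 3; Triage -> week 1; QA -> week 4

Checking: Refactor(week 2) before Integrate(week 3); Triage(week 1) before Refactor(week 2); Review(week 2) != Triage(week 1); QA(week 4) != Integrate(week 3); Integrate=week 3 in [week 3,week 5]; Test=week 1 in [week 1,week 3]; Refactor=week 2 in [week 1,week 2]; max 2 per week (cap 2).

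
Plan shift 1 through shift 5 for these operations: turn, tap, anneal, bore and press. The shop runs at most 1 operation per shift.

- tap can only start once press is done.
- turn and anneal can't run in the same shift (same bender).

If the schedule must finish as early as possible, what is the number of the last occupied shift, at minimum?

5

The precedence chain requires at least 2 distinct shifts.
With at most 1 per shift and 5 operations, at least 5 shifts are needed.
5 works (last occupied shift: shift 5): for example turn=shift 3; bore=shift 5; anneal=shift 4; tap=shift 2; press=shift 1.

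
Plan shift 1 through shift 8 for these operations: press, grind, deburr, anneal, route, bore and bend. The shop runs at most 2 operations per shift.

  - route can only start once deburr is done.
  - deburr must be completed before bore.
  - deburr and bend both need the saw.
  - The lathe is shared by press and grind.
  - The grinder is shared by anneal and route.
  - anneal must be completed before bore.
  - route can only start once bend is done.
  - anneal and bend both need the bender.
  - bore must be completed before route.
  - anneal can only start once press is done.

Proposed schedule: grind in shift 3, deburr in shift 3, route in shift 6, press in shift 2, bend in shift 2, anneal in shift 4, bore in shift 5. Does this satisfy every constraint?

bore must be completed before route — holds.
route can only start once deburr is done — holds.
anneal can only start once press is done — holds.
deburr and bend both need the saw — holds.
anneal must be completed before bore — holds.
The lathe is shared by press and grind — holds.
deburr must be completed before bore — holds.
The grinder is shared by anneal and route — holds.
The shop runs at most 2 operations per shift — holds.
anneal and bend both need the bender — holds.
route can only start once bend is done — holds.

Yes, all constraints hold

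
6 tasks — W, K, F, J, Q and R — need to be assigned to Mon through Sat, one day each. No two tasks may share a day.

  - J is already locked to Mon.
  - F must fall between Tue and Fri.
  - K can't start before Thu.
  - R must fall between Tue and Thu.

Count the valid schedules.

38

Splitting on W: it can be Tue (7), Wed (7), Thu (6), Fri (8), Sat (10). Listing each branch's schedules as (K, F, J, Q, R):
W=Tue: (Thu,Fri,Mon,Sat,Wed) (Fri,Wed,Mon,Sat,Thu) (Fri,Thu,Mon,Sat,Wed) (Sat,Wed,Mon,Fri,Thu) (Sat,Thu,Mon,Fri,Wed) (Sat,Fri,Mon,Wed,Thu) (Sat,Fri,Mon,Thu,Wed) — 7.
W=Wed: (Thu,Fri,Mon,Sat,Tue) (Fri,Tue,Mon,Sat,Thu) (Fri,Thu,Mon,Sat,Tue) (Sat,Tue,Mon,Fri,Thu) (Sat,Thu,Mon,Fri,Tue) (Sat,Fri,Mon,Tue,Thu) (Sat,Fri,Mon,Thu,Tue) — 7.
W=Thu: (Fri,Tue,Mon,Sat,Wed) (Fri,Wed,Mon,Sat,Tue) (Sat,Tue,Mon,Fri,Wed) (Sat,Wed,Mon,Fri,Tue) (Sat,Fri,Mon,Tue,Wed) (Sat,Fri,Mon,Wed,Tue) — 6.
W=Fri: (Thu,Tue,Mon,Sat,Wed) (Thu,Wed,Mon,Sat,Tue) (Sat,Tue,Mon,Wed,Thu) (Sat,Tue,Mon,Thu,Wed) (Sat,Wed,Mon,Tue,Thu) (Sat,Wed,Mon,Thu,Tue) (Sat,Thu,Mon,Tue,Wed) (Sat,Thu,Mon,Wed,Tue) — 8.
W=Sat: (Thu,Tue,Mon,Fri,Wed) (Thu,Wed,Mon,Fri,Tue) (Thu,Fri,Mon,Tue,Wed) (Thu,Fri,Mon,Wed,Tue) (Fri,Tue,Mon,Wed,Thu) (Fri,Tue,Mon,Thu,Wed) (Fri,Wed,Mon,Tue,Thu) (Fri,Wed,Mon,Thu,Tue) (Fri,Thu,Mon,Tue,Wed) (Fri,Thu,Mon,Wed,Tue) — 10.
Summing: 7 + 7 + 6 + 8 + 10 = 38.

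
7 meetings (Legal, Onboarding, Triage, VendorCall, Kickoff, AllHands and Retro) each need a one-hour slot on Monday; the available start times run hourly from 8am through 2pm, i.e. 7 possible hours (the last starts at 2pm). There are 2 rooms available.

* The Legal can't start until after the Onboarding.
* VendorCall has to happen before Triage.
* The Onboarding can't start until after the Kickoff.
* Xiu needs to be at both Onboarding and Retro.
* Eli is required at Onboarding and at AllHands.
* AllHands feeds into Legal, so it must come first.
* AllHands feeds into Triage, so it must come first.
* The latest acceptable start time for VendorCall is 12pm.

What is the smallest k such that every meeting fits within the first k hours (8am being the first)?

The precedence chain requires at least 3 distinct hours.
With at most 2 per hour and 7 meetings, at least 4 hours are needed.
4 works (last occupied hour: 11am): for example Retro=11am, AllHands=8am, Legal=10am, Triage=10am, Kickoff=8am, Onboarding=9am, VendorCall=9am.

4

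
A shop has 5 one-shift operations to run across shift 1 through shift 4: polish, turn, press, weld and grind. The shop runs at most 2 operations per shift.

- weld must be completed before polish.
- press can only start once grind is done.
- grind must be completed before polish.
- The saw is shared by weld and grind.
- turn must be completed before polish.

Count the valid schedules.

42

Splitting on polish: it can be shift 3 (9), shift 4 (33). Listing each branch's schedules as (turn, press, weld, grind) by shift number:
polish=shift 3: (1,2,2,1) (1,3,1,2) (1,3,2,1) (1,4,1,2) (1,4,2,1) (2,3,1,2) (2,3,2,1) (2,4,1,2) (2,4,2,1) — 9.
polish=shift 4: (1,2,2,1) (1,2,3,1) (1,3,1,2) (1,3,2,1) (1,3,3,1) (1,3,3,2) (1,4,1,2) (1,4,1,3) (1,4,2,1) (1,4,2,3) (1,4,3,1) (1,4,3,2) (2,2,3,1) (2,3,1,2) (2,3,2,1) (2,3,3,1) (2,3,3,2) (2,4,1,2) (2,4,1,3) (2,4,2,1) (2,4,2,3) (2,4,3,1) (2,4,3,2) (3,2,2,1) (3,2,3,1) (3,3,1,2) (3,3,2,1) (3,4,1,2) (3,4,1,3) (3,4,2,1) (3,4,2,3) (3,4,3,1) (3,4,3,2) — 33.
Summing: 9 + 33 = 42.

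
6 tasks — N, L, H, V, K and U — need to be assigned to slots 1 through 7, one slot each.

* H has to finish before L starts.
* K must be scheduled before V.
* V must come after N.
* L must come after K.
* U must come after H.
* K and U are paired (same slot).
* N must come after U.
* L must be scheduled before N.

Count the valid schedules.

21

Splitting on N: it can be 4 (3), 5 (8), 6 (10). Listing each branch's schedules as (L, H, V, K, U):
N=4: (3,1,5,2,2) (3,1,6,2,2) (3,1,7,2,2) — 3.
N=5: (3,1,6,2,2) (3,1,7,2,2) (4,1,6,2,2) (4,1,6,3,3) (4,1,7,2,2) (4,1,7,3,3) (4,2,6,3,3) (4,2,7,3,3) — 8.
N=6: (3,1,7,2,2) (4,1,7,2,2) (4,1,7,3,3) (4,2,7,3,3) (5,1,7,2,2) (5,1,7,3,3) (5,1,7,4,4) (5,2,7,3,3) (5,2,7,4,4) (5,3,7,4,4) — 10.
Summing: 3 + 8 + 10 = 21.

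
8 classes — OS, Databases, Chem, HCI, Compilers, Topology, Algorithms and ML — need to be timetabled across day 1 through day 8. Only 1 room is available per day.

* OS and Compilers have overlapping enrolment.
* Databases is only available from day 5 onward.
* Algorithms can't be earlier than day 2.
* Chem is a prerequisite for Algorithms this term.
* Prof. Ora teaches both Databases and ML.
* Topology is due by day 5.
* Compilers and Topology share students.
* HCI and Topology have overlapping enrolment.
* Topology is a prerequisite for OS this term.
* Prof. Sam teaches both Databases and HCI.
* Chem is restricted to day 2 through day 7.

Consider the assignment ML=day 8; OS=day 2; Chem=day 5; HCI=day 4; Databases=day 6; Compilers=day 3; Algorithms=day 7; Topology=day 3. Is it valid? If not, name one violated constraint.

Prof. Ora teaches both Databases and ML — holds.
Topology is a prerequisite for OS this term — violated.
Databases is only available from day 5 onward — holds.
Algorithms can't be earlier than day 2 — holds.
Only 1 room is available per day — violated.
OS and Compilers have overlapping enrolment — holds.
Chem is restricted to day 2 through day 7 — holds.
Prof. Sam teaches both Databases and HCI — holds.
HCI and Topology have overlapping enrolment — holds.
Chem is a prerequisite for Algorithms this term — holds.
Compilers and Topology share students — violated.
Topology is due by day 5 — holds.

No. Compilers and Topology share students is not satisfied.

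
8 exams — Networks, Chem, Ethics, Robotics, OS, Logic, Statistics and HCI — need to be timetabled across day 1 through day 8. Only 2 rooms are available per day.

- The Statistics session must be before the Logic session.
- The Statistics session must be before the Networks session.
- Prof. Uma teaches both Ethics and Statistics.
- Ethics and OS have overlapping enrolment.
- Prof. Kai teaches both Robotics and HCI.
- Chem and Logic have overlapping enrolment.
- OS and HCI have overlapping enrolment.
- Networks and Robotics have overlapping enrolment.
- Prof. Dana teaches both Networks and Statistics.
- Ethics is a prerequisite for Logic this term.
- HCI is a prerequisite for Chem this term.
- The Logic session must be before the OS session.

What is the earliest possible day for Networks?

day 2

Precedence pushes Networks to at least day 2.
Networks at day 2 is achievable: OS in day 4, Chem in day 4, HCI in day 1, Logic in day 3, Robotics in day 3, Networks in day 2, Statistics in day 1, Ethics in day 2.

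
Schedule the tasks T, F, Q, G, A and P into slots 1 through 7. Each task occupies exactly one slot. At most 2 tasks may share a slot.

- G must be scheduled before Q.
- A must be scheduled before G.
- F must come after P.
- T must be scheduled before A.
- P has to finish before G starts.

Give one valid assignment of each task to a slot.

P -> 1; Q -> 4; F -> 2; T -> 1; A -> 2; G -> 3

Checking: P(1) before F(2); T(1) before A(2); A(2) before G(3); P(1) before G(3); G(3) before Q(4); max 2 per slot (cap 2).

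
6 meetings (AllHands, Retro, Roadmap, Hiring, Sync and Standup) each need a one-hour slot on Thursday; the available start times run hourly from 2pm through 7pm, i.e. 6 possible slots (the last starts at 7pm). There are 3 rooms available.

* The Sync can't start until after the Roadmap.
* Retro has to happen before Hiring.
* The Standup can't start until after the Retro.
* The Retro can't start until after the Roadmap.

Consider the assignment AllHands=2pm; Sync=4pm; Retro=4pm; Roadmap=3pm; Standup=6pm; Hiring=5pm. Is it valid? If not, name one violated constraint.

The Standup can't start until after the Retro — holds.
Retro has to happen before Hiring — holds.
There are 3 rooms available — holds.
The Sync can't start until after the Roadmap — holds.
The Retro can't start until after the Roadmap — holds.

Valid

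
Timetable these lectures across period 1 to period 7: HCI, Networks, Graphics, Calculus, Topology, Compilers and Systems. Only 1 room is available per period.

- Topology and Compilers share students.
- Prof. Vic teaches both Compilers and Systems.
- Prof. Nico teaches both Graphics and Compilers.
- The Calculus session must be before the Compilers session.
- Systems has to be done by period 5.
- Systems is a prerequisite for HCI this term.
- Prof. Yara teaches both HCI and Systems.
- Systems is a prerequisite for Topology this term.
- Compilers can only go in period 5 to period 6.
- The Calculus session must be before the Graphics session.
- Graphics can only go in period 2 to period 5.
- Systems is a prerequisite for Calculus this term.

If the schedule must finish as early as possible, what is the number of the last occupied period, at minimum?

The precedence chain requires at least 3 distinct periods.
With at most 1 per period and 7 lectures, at least 7 periods are needed.
Compilers can't be placed before period 5, so the schedule must run through at least period 5.
7 works (last occupied period: period 7): for example Compilers=period 5; Topology=period 6; Graphics=period 3; Systems=period 1; Calculus=period 2; HCI=period 4; Networks=period 7.

7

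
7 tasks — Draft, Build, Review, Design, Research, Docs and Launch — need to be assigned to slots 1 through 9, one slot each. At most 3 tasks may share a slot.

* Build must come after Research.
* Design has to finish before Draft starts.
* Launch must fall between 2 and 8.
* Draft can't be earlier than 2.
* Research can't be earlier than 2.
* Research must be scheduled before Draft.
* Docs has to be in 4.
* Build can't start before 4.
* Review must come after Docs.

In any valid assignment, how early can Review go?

Precedence pushes Review to at least 5.
Review at 5 is achievable: Docs in 4, Review in 5, Launch in 2, Draft in 3, Build in 4, Design in 1, Research in 2.

5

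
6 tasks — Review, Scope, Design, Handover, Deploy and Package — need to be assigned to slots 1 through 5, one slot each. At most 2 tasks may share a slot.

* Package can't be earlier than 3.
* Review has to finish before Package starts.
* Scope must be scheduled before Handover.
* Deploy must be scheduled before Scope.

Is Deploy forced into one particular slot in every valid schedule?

Deploy can be 1 (e.g. Handover in 3; Scope in 2; Deploy in 1; Design in 2; Package in 3; Review in 1) or 2 (e.g. Package=3, Handover=4, Scope=3, Review=1, Deploy=2, Design=1).

No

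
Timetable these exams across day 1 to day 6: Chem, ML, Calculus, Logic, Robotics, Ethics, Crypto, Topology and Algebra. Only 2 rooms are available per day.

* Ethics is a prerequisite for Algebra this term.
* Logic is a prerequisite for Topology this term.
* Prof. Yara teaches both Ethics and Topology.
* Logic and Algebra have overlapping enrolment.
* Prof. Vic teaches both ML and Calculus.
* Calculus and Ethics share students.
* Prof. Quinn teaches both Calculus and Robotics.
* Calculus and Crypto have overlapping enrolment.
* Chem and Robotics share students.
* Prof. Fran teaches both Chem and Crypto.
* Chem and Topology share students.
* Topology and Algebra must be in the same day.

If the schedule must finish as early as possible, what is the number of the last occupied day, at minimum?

The precedence chain requires at least 2 distinct days.
With at most 2 per day and 9 exams, at least 5 days are needed.
5 works (last occupied day: day 5): for example Chem -> day 3; Ethics -> day 1; Algebra -> day 2; Crypto -> day 5; Robotics -> day 5; Topology -> day 2; Logic -> day 1; Calculus -> day 4; ML -> day 3.

day 5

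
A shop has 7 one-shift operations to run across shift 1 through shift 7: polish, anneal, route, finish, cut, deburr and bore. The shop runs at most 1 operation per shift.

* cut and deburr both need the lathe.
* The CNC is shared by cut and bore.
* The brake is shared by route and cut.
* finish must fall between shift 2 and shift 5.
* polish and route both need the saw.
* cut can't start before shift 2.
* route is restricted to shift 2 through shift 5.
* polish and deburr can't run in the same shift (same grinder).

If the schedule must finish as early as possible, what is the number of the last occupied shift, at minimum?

shift 7

With at most 1 per shift and 7 operations, at least 7 shifts are needed.
route can't be placed before shift 2, so the schedule must run through at least shift 2.
7 works (last occupied shift: shift 7): for example cut -> shift 4; bore -> shift 7; route -> shift 2; anneal -> shift 5; deburr -> shift 6; polish -> shift 1; finish -> shift 3.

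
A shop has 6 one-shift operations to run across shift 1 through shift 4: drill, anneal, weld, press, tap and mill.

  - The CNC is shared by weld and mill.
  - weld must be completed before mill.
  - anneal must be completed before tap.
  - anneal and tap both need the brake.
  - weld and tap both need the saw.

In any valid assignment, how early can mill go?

Precedence pushes mill to at least shift 2.
mill at shift 2 is achievable: press=shift 1; drill=shift 1; tap=shift 2; anneal=shift 1; mill=shift 2; weld=shift 1.

shift 2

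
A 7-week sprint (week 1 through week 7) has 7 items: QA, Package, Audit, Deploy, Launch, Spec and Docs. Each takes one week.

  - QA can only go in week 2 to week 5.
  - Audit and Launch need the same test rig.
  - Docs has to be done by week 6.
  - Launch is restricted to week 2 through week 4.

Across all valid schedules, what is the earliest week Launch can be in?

Launch is available from week 2; Launch's own window allows nothing later than week 4.
Launch at week 2 is achievable: Docs=week 1, Deploy=week 1, Package=week 1, QA=week 2, Launch=week 2, Audit=week 1, Spec=week 1.

week 2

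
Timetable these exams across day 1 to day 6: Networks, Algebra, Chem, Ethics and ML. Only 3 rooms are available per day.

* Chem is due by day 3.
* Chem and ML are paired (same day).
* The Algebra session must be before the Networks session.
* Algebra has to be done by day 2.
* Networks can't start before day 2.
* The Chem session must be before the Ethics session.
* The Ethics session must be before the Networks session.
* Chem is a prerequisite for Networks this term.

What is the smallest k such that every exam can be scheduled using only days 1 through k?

3 days

The precedence chain requires at least 3 distinct days.
With at most 3 per day and 5 exams, at least 2 days are needed.
3 works (last occupied day: day 3): for example Networks=day 3; Algebra=day 1; Chem=day 1; Ethics=day 2; ML=day 1.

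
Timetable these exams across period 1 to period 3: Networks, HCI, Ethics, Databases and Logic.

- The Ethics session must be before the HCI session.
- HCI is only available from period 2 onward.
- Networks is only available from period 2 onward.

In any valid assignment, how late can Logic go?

period 3

Logic at period 3 is achievable: Networks -> period 2; Databases -> period 1; HCI -> period 2; Logic -> period 3; Ethics -> period 1.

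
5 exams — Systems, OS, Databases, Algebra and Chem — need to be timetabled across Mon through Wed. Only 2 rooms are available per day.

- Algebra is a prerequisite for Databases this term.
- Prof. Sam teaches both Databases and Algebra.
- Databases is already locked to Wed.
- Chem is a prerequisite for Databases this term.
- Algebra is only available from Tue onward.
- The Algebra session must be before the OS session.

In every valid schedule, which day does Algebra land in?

Algebra's window is Tue–Wed.
Databases is fixed at Wed, and Algebra can't share a day with Databases.
So Algebra must be Tue.

Tue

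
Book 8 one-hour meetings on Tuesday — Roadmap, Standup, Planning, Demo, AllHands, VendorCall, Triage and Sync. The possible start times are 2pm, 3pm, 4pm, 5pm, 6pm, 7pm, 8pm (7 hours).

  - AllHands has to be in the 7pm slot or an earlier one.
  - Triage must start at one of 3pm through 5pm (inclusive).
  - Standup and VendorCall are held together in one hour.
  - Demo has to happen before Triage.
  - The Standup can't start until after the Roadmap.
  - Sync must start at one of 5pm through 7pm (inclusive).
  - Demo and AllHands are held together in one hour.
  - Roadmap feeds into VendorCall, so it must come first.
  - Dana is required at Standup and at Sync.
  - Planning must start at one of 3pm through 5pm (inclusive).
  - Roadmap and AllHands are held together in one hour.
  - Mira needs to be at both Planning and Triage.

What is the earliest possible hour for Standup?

Precedence pushes Standup to at least 3pm.
Standup at 3pm is achievable: Standup -> 3pm; AllHands -> 2pm; Roadmap -> 2pm; Sync -> 5pm; Planning -> 4pm; Triage -> 3pm; Demo -> 2pm; VendorCall -> 3pm.

3pm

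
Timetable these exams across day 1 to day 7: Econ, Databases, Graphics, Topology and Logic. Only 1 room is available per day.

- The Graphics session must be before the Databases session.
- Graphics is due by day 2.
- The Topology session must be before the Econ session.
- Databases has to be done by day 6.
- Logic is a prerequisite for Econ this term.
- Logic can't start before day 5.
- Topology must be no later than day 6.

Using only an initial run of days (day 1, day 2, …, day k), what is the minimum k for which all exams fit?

6

The precedence chain requires at least 2 distinct days.
With at most 1 per day and 5 exams, at least 5 days are needed.
Propagating the time windows through the other constraints, Econ can't land before day 6, so the schedule must run through at least day 6.
6 works (last occupied day: day 6): for example Topology=day 3; Econ=day 6; Logic=day 5; Databases=day 2; Graphics=day 1.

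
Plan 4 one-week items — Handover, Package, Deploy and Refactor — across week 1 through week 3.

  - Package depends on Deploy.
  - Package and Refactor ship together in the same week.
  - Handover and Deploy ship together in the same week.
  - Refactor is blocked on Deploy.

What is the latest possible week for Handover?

week 2

Handover must be in the same week as Deploy, which can't be after week 2, so Handover is at most week 2.
Handover at week 2 is achievable: Handover=week 2; Refactor=week 3; Deploy=week 2; Package=week 3.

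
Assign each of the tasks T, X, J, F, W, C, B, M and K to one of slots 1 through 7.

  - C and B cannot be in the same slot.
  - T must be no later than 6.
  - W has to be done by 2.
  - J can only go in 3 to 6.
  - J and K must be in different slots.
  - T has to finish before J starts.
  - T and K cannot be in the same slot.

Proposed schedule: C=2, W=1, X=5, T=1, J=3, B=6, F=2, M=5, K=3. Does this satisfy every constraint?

W has to be done by 2 — holds.
J can only go in 3 to 6 — holds.
J and K must be in different slots — violated.
T has to finish before J starts — holds.
C and B cannot be in the same slot — holds.
T must be no later than 6 — holds.
T and K cannot be in the same slot — holds.

No — it violates: J and K must be in different slots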